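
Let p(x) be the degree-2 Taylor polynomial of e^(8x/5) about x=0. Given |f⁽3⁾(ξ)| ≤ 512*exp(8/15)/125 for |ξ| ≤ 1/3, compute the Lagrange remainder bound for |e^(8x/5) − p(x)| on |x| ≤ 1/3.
256*exp(8/15)/10125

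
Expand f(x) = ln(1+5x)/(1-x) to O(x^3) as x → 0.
5*x - 15*x**2/2 + O(x**3)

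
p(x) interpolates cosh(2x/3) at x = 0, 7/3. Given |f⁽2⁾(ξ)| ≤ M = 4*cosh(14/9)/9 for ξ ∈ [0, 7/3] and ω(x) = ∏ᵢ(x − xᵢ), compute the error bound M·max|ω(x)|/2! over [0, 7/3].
49*cosh(14/9)/162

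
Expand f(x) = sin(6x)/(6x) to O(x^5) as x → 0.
1 - 6*x**2 + 54*x**4/5 + O(x**5)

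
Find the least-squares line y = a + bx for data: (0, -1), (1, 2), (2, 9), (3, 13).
a = -8/5, b = 49/10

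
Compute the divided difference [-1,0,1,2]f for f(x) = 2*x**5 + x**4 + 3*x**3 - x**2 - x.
15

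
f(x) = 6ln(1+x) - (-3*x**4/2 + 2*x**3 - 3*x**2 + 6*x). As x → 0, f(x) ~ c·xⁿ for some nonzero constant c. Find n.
5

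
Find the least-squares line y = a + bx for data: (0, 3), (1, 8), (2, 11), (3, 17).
a = 3, b = 9/2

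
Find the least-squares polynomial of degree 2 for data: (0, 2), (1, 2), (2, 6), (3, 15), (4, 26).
13/7 + (-113/70)x + (27/14)x²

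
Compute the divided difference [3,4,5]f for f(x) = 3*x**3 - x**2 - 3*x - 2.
35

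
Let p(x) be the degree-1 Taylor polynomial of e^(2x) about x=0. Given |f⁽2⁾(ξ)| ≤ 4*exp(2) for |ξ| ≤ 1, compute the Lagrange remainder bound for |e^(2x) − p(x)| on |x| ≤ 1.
2*exp(2)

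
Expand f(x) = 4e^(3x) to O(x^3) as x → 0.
4 + 12*x + 18*x**2 + O(x**3)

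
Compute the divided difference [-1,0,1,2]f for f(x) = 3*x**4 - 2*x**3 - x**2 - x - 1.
4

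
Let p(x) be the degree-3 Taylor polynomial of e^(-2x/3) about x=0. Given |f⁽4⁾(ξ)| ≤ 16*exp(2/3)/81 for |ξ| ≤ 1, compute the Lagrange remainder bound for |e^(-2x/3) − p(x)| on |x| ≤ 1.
2*exp(2/3)/243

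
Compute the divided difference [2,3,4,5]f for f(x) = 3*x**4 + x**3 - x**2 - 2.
43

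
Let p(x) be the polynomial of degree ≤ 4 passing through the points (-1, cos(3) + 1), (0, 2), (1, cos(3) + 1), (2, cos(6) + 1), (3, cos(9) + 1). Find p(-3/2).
693*cos(3)/128 - 73/32 - 45*cos(6)/32 + 35*cos(9)/128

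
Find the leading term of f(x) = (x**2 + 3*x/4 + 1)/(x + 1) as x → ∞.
x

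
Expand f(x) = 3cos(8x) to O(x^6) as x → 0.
3 - 96*x**2 + 512*x**4 + O(x**6)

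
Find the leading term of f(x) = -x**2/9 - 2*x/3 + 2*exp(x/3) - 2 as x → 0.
x**3/81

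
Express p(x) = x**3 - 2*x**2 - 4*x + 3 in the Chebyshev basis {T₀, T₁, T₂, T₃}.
(2)T₀ + (-13/4)T₁ - T₂ + (1/4)T₃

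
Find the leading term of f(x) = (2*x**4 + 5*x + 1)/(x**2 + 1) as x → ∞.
2*x**2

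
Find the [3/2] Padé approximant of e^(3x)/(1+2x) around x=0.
(549*x**3/380 + 909*x**2/380 + 45*x/19 + 1)/(-561*x**2/380 + 26*x/19 + 1)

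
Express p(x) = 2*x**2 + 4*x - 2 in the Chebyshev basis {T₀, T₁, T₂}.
-T₀ + (4)T₁ + T₂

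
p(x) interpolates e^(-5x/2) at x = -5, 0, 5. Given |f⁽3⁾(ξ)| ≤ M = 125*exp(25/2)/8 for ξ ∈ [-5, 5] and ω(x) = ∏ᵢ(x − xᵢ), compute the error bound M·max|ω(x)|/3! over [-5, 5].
15625*sqrt(3)*exp(25/2)/216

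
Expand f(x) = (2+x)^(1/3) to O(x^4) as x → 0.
2**(1/3) + 2**(1/3)*x/6 - 2**(1/3)*x**2/36 + 5*2**(1/3)*x**3/648 + O(x**4)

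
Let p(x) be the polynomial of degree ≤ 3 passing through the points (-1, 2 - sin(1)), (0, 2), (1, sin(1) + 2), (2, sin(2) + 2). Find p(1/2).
-sin(2)/16 + 5*sin(1)/8 + 2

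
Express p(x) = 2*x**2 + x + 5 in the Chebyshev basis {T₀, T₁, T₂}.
(6)T₀ + T₁ + T₂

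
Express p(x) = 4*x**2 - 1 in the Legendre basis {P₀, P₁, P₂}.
(1/3)P₀ + (8/3)P₂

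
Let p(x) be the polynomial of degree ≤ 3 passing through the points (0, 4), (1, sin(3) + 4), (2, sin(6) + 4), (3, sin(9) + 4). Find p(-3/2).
135*sin(6)/16 - 189*sin(3)/16 - 35*sin(9)/16 + 4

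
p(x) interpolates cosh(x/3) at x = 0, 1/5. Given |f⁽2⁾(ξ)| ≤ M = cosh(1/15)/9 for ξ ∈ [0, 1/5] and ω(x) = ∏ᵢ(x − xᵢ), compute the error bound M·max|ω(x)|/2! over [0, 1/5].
cosh(1/15)/1800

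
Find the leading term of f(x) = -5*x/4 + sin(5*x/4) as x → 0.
-125*x**3/384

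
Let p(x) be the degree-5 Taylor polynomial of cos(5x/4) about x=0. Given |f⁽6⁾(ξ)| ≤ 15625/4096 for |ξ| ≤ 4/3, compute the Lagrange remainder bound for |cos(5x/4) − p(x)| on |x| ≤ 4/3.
3125/104976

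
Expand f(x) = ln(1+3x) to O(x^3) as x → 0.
3*x - 9*x**2/2 + O(x**3)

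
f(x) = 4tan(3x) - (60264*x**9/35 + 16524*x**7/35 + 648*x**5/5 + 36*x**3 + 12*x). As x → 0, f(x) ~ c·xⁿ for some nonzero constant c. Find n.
11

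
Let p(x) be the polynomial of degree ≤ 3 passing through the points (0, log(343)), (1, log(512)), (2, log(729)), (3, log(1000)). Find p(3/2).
log(432*3456**(1/8)*35**(13/16)/35)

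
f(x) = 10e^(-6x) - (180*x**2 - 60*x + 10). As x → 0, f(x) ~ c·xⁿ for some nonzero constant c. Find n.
3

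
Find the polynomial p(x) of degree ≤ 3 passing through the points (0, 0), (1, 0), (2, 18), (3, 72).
3*x**3 - 3*x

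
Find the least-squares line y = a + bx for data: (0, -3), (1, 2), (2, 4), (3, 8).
a = -5/2, b = 7/2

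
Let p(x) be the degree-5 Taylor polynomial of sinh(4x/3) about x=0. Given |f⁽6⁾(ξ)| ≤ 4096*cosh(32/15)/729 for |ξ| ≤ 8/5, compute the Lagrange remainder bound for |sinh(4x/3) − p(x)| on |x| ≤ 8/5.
67108864*cosh(32/15)/512578125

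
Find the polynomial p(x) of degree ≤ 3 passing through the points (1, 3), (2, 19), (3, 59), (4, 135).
2*x**3 + 2*x - 1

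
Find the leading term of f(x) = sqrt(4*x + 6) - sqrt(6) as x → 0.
sqrt(6)*x/3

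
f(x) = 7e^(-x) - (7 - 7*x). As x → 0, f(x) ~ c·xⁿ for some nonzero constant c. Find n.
2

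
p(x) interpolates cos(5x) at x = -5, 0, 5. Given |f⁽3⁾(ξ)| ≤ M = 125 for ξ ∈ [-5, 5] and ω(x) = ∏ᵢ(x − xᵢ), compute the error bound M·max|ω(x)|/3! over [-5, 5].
15625*sqrt(3)/27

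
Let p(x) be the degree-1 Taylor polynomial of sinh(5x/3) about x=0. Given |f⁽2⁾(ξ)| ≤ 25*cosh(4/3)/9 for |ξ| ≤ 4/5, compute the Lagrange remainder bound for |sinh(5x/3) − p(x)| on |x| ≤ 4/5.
8*cosh(4/3)/9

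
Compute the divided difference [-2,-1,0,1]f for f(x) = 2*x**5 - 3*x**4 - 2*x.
16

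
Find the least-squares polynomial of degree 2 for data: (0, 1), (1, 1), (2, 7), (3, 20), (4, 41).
6/5 + (-41/10)x + (7/2)x²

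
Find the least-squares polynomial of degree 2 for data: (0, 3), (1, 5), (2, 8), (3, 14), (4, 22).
22/7 + (29/70)x + (15/14)x²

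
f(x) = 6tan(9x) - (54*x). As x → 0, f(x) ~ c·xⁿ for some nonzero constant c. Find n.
3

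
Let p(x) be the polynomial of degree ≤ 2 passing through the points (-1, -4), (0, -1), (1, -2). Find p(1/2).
-1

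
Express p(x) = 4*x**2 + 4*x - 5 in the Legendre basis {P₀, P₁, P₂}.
(-11/3)P₀ + (4)P₁ + (8/3)P₂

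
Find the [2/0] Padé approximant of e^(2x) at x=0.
2*x**2 + 2*x + 1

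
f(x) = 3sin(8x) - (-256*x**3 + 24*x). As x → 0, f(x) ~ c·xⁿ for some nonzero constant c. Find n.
5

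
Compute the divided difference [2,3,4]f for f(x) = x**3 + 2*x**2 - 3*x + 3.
11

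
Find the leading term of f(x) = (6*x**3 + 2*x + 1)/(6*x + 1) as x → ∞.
x**2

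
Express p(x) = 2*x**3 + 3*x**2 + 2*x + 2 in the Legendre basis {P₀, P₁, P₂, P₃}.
(3)P₀ + (16/5)P₁ + (2)P₂ + (4/5)P₃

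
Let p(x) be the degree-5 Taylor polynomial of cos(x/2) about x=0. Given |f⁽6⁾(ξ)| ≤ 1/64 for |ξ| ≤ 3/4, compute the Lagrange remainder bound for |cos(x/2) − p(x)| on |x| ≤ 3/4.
81/20971520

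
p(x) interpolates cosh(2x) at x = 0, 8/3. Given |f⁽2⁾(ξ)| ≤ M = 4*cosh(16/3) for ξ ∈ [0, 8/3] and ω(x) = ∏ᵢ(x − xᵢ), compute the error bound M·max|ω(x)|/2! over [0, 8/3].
32*cosh(16/3)/9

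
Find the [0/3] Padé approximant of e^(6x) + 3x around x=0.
1/(-441*x**3 + 63*x**2 - 9*x + 1)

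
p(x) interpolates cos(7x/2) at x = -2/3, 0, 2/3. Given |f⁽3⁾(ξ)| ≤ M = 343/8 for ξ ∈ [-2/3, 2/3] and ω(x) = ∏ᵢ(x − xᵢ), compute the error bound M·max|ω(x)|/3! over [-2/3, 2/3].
343*sqrt(3)/729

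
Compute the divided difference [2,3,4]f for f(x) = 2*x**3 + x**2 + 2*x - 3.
19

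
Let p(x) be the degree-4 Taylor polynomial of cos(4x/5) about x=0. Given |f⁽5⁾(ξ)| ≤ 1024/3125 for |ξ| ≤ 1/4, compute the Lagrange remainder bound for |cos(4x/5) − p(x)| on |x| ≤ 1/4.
1/375000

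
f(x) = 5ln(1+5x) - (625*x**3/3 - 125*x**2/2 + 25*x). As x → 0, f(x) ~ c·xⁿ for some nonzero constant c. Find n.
4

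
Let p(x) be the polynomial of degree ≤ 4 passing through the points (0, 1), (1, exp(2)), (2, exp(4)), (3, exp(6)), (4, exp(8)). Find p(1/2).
-5*exp(8)/128 - 35*exp(4)/64 + 35/128 + 35*exp(2)/32 + 7*exp(6)/32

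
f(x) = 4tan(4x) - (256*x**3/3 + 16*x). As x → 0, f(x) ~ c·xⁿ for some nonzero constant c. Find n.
5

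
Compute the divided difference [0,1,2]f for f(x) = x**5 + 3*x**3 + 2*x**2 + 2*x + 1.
26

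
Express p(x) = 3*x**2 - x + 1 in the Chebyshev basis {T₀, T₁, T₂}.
(5/2)T₀ - T₁ + (3/2)T₂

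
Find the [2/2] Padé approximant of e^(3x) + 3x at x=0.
(15*x**2/4 + 6*x + 1)/(1 - 3*x**2/4)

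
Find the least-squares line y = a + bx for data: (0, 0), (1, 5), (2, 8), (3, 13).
a = 1/5, b = 21/5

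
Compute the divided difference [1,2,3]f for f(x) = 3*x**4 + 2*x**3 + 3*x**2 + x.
90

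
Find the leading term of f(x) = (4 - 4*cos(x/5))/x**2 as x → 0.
2/25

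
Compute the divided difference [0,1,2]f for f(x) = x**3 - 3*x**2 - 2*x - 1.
0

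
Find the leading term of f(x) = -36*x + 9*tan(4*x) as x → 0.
192*x**3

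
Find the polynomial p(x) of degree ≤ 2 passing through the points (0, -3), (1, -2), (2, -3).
-x**2 + 2*x - 3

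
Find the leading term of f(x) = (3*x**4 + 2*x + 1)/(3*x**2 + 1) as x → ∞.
x**2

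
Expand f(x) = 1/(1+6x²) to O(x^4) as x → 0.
1 - 6*x**2 + O(x**4)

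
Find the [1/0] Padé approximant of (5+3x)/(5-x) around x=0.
4*x/5 + 1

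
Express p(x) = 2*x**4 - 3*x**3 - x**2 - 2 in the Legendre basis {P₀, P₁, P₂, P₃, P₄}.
(-29/15)P₀ + (-9/5)P₁ + (10/21)P₂ + (-6/5)P₃ + (16/35)P₄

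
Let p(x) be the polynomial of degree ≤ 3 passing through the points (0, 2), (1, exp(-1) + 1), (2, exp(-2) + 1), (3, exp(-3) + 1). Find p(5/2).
(-5*exp(2) + 5 + 15*e + 17*exp(3))*exp(-3)/16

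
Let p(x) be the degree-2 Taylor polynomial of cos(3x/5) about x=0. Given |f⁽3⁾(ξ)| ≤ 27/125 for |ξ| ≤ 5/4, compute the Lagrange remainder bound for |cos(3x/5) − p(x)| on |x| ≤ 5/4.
9/128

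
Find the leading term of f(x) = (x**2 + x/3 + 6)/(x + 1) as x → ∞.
x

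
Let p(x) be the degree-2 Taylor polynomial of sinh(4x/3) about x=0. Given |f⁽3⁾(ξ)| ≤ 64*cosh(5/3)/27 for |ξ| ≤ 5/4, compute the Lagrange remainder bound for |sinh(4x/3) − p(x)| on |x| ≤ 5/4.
125*cosh(5/3)/162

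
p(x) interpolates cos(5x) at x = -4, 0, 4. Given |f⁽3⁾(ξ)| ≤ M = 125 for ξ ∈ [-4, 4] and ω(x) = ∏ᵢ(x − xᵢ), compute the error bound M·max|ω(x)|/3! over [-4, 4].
8000*sqrt(3)/27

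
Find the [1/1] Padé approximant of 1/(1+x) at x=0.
1/(x + 1)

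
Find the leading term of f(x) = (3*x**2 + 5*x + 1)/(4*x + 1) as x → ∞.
3*x/4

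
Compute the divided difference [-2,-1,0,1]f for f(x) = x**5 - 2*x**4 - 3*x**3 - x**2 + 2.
6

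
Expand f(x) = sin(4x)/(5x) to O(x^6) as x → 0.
4/5 - 32*x**2/15 + 128*x**4/75 + O(x**6)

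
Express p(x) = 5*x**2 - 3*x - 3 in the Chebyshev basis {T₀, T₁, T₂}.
(-1/2)T₀ + (-3)T₁ + (5/2)T₂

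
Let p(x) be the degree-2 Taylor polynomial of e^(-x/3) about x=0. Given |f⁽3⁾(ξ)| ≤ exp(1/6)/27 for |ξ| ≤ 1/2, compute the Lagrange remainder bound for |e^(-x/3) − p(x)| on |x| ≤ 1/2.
exp(1/6)/1296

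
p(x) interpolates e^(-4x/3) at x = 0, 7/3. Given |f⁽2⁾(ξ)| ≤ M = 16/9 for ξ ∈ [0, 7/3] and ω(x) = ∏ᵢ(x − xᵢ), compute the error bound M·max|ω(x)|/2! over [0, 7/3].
98/81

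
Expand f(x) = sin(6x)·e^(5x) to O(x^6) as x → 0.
6*x + 30*x**2 + 39*x**3 - 55*x**4 - 4579*x**5/20 + O(x**6)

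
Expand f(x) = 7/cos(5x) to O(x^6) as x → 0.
7 + 175*x**2/2 + 21875*x**4/24 + O(x**6)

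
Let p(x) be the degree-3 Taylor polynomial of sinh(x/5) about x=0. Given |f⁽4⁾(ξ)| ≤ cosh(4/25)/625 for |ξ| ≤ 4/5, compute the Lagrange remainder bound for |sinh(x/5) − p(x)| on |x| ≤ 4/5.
32*cosh(4/25)/1171875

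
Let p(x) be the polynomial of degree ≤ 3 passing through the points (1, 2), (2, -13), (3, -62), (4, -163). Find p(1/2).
19/8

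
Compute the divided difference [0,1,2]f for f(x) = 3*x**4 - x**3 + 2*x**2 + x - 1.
20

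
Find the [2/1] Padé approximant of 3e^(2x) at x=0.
(2*x**2 + 4*x + 3)/(1 - 2*x/3)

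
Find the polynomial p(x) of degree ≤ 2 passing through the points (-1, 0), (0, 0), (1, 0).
0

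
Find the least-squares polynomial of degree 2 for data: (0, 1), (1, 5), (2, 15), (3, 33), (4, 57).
37/35 + (2/7)x + (24/7)x²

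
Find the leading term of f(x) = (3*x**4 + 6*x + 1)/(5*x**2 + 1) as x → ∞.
3*x**2/5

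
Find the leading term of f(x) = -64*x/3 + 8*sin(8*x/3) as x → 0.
-2048*x**3/81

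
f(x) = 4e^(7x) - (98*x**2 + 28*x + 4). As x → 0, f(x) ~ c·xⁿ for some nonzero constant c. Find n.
3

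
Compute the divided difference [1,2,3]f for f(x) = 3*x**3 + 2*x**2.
20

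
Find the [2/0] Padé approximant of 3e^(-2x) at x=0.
6*x**2 - 6*x + 3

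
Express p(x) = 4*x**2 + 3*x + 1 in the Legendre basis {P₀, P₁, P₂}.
(7/3)P₀ + (3)P₁ + (8/3)P₂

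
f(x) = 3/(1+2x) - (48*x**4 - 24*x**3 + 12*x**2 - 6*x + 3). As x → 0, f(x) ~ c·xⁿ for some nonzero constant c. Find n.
5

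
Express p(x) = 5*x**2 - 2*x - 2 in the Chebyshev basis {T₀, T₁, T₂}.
(1/2)T₀ + (-2)T₁ + (5/2)T₂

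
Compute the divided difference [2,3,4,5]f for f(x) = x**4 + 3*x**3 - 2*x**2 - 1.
17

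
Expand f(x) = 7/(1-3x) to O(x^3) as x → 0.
7 + 21*x + 63*x**2 + O(x**3)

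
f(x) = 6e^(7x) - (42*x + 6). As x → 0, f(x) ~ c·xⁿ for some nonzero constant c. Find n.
2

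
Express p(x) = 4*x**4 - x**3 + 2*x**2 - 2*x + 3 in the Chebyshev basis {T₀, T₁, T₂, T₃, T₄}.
(11/2)T₀ + (-11/4)T₁ + (3)T₂ + (-1/4)T₃ + (1/2)T₄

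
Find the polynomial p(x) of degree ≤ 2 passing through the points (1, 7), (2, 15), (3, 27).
2*x**2 + 2*x + 3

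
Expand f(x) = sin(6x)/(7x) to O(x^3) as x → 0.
6/7 - 36*x**2/7 + O(x**3)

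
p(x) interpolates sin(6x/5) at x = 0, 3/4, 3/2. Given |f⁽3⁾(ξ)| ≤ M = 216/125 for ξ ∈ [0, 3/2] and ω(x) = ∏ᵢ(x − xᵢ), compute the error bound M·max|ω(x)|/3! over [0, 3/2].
27*sqrt(3)/1000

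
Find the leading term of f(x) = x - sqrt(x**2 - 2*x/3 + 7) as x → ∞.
1/3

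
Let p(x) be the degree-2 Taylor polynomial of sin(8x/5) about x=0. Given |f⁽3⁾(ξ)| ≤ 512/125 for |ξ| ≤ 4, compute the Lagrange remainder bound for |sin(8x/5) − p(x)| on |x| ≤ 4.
16384/375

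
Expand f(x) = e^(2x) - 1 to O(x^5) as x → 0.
2*x + 2*x**2 + 4*x**3/3 + 2*x**4/3 + O(x**5)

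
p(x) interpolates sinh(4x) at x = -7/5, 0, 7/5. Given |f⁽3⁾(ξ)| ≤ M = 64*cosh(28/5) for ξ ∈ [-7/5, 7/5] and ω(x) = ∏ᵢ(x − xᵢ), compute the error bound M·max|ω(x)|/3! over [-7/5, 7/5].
21952*sqrt(3)*cosh(28/5)/3375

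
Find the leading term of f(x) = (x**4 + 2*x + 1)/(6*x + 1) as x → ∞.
x**3/6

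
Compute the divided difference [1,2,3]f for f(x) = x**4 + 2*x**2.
27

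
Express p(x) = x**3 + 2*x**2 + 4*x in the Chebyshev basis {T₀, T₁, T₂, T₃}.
T₀ + (19/4)T₁ + T₂ + (1/4)T₃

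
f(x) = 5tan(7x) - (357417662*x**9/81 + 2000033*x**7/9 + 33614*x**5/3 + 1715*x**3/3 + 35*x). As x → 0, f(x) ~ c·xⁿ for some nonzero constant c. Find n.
11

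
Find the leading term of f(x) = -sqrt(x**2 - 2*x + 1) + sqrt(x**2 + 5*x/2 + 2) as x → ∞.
9/4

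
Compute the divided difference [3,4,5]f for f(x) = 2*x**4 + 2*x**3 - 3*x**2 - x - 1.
215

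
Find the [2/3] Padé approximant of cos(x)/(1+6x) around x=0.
(1 - 5*x**2/12)/(x**3/2 + x**2/12 + 6*x + 1)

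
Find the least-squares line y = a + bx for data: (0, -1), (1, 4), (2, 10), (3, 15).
a = -11/10, b = 27/5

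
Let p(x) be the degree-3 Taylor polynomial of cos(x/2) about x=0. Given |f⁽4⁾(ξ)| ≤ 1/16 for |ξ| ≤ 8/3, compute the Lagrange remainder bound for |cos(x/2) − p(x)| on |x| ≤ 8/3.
32/243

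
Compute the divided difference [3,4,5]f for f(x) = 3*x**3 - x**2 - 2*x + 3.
35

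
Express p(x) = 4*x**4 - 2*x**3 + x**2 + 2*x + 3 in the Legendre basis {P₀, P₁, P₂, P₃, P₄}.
(62/15)P₀ + (4/5)P₁ + (62/21)P₂ + (-4/5)P₃ + (32/35)P₄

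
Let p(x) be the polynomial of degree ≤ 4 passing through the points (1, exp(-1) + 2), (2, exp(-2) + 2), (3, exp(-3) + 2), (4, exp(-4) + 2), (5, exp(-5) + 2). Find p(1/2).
(-420*exp(3) - 180*e + 35 + 378*exp(2) + 315*exp(4) + 256*exp(5))*exp(-5)/128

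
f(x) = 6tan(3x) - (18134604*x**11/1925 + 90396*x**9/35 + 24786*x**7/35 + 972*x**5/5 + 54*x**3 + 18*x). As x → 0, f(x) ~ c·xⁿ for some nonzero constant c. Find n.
13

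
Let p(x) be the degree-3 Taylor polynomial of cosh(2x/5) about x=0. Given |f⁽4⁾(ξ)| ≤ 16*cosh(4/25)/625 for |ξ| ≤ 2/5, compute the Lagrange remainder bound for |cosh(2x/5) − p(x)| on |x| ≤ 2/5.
32*cosh(4/25)/1171875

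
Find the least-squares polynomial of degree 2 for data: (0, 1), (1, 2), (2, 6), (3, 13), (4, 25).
41/35 + (-87/70)x + (25/14)x²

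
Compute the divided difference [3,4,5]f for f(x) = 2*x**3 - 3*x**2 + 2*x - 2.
21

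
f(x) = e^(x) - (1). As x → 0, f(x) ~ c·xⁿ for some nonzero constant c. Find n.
1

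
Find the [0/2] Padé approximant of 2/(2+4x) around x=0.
1/(2*x + 1)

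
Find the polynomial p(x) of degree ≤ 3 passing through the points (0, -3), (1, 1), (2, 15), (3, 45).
x**3 + 2*x**2 + x - 3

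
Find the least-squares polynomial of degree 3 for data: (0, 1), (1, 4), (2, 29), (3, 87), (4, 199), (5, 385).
40/63 + (271/189)x + (31/252)x² + (323/108)x³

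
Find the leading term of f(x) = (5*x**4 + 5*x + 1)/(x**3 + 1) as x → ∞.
5*x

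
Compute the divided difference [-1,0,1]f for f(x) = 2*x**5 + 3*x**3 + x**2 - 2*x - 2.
1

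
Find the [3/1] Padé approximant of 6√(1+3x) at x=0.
(-81*x**3/32 + 81*x**2/8 + 81*x/4 + 6)/(15*x/8 + 1)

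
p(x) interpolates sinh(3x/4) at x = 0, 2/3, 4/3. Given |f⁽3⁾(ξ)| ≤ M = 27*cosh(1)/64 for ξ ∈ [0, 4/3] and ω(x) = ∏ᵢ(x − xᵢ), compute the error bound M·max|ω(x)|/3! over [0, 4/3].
sqrt(3)*cosh(1)/216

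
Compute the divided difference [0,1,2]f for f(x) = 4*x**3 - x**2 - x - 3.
11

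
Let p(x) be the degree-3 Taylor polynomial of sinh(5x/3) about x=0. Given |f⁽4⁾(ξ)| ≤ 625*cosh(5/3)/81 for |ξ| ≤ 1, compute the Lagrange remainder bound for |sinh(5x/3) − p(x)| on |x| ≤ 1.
625*cosh(5/3)/1944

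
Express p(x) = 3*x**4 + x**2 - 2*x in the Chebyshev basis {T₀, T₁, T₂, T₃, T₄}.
(13/8)T₀ + (-2)T₁ + (2)T₂ + (3/8)T₄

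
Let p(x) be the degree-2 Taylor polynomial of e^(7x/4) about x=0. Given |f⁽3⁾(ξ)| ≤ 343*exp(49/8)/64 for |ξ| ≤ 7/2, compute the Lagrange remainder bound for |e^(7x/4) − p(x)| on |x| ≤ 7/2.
117649*exp(49/8)/3072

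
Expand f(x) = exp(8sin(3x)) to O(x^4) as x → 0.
1 + 24*x + 288*x**2 + 2268*x**3 + O(x**4)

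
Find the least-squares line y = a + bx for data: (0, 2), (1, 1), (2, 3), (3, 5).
a = 11/10, b = 11/10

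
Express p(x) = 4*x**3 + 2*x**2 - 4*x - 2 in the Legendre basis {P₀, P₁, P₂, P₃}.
(-4/3)P₀ + (-8/5)P₁ + (4/3)P₂ + (8/5)P₃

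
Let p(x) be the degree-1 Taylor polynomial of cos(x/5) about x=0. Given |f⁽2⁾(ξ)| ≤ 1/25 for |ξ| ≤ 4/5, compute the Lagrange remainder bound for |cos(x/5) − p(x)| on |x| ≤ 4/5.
8/625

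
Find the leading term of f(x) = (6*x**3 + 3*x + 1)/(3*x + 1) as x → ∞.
2*x**2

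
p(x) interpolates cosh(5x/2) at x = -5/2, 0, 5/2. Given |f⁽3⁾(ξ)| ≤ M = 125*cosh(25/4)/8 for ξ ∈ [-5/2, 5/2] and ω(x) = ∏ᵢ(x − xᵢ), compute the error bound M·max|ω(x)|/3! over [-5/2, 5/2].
15625*sqrt(3)*cosh(25/4)/1728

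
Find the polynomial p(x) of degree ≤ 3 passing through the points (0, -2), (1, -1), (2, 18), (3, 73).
3*x**3 - 2*x - 2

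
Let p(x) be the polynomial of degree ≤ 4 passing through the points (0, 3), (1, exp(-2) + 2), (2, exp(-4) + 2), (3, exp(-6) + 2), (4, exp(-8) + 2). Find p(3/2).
(-20*exp(2) + 3 + 90*exp(4) + 60*exp(6) + 251*exp(8))*exp(-8)/128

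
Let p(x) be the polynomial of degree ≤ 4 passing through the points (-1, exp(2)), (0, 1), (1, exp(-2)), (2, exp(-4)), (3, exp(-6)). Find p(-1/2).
(-70*exp(4) - 5 + 28*exp(2) + 35*(4 + exp(2))*exp(6))*exp(-6)/128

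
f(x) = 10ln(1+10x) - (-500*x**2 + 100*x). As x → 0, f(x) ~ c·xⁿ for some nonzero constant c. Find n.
3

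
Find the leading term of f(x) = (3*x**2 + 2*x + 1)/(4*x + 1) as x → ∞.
3*x/4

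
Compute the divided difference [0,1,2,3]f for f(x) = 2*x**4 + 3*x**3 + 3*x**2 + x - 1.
15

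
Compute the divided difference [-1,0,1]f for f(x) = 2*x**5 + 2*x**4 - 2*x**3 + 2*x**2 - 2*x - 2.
4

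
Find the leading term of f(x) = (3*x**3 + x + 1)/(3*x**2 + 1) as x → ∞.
x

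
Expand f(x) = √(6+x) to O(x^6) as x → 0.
sqrt(6) + sqrt(6)*x/12 - sqrt(6)*x**2/288 + sqrt(6)*x**3/3456 - 5*sqrt(6)*x**4/165888 + 7*sqrt(6)*x**5/1990656 + O(x**6)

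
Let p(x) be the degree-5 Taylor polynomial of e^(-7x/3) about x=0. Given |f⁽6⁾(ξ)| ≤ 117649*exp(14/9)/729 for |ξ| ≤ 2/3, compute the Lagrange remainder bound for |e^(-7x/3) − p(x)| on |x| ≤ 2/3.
470596*exp(14/9)/23914845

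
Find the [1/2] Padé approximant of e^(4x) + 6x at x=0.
(638*x/69 + 1)/(-32*x**2/69 - 52*x/69 + 1)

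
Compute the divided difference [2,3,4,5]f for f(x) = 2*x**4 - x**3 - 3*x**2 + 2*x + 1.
27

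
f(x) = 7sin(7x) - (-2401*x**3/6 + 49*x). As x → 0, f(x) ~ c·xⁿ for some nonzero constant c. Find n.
5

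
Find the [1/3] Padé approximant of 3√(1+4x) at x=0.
(21*x/2 + 3)/(x**3 - x**2 + 3*x/2 + 1)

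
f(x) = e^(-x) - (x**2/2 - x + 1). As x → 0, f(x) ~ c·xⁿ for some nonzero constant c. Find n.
3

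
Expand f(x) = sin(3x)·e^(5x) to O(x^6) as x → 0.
3*x + 15*x**2 + 33*x**3 + 40*x**4 + 239*x**5/10 + O(x**6)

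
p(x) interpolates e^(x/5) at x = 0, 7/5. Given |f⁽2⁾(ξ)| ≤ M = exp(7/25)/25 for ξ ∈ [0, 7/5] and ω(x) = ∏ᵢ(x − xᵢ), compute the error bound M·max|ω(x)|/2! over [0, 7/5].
49*exp(7/25)/5000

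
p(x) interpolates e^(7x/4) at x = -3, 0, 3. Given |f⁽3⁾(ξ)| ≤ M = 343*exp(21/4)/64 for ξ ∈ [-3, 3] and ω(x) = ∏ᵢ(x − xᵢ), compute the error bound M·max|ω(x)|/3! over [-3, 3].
343*sqrt(3)*exp(21/4)/64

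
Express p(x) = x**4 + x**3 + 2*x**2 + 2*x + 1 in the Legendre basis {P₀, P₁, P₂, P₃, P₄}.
(28/15)P₀ + (13/5)P₁ + (40/21)P₂ + (2/5)P₃ + (8/35)P₄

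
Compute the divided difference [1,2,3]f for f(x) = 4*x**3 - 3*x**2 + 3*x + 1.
21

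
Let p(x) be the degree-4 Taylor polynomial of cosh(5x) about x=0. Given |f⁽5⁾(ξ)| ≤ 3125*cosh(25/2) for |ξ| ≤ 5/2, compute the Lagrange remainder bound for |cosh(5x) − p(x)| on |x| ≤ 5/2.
1953125*cosh(25/2)/768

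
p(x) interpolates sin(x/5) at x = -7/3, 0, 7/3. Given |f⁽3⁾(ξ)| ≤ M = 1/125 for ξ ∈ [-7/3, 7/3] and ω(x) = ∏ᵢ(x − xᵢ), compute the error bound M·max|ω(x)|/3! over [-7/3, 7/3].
343*sqrt(3)/91125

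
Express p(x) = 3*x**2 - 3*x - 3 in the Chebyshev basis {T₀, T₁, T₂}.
(-3/2)T₀ + (-3)T₁ + (3/2)T₂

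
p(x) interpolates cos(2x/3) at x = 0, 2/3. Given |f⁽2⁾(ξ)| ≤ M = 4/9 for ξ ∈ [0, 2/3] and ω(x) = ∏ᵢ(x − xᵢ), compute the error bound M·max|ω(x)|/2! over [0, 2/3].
2/81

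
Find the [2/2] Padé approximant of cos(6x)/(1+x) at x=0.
(-252*x**2/17 - 3*x/17 + 1)/(3*x**2 + 14*x/17 + 1)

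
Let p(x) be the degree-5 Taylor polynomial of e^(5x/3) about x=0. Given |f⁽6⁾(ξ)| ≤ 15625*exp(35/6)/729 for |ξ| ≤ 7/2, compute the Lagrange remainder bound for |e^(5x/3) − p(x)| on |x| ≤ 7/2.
367653125*exp(35/6)/6718464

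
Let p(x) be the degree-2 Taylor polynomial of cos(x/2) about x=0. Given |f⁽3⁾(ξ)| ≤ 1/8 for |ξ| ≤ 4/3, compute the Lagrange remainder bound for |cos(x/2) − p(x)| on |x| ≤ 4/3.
4/81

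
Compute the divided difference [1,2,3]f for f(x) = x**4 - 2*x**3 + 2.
13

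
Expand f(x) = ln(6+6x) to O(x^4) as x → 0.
log(6) + x - x**2/2 + x**3/3 + O(x**4)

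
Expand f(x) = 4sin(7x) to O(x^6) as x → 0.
28*x - 686*x**3/3 + 16807*x**5/30 + O(x**6)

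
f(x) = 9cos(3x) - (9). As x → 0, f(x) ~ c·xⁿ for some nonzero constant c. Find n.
2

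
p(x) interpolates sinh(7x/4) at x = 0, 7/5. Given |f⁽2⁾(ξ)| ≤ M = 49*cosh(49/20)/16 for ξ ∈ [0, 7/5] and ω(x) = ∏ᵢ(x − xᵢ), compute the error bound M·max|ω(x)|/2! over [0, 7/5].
2401*cosh(49/20)/3200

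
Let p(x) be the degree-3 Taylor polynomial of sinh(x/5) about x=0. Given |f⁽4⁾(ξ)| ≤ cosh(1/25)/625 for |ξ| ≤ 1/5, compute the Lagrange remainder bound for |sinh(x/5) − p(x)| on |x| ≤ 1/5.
cosh(1/25)/9375000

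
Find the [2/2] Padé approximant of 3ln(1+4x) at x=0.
12*x*(2*x + 1)/(8*x**2/3 + 4*x + 1)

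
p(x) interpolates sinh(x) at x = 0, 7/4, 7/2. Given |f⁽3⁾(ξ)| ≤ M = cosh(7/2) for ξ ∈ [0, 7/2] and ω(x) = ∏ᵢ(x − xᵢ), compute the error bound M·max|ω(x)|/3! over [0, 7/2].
343*sqrt(3)*cosh(7/2)/1728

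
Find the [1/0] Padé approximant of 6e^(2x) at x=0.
12*x + 6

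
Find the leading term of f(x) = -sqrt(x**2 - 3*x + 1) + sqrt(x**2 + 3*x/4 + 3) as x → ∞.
15/8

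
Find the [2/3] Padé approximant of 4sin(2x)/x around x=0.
(8 - 56*x**2/15)/(x**2/5 + 1)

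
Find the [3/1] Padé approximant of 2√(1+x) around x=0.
(-x**3/32 + 3*x**2/8 + 9*x/4 + 2)/(5*x/8 + 1)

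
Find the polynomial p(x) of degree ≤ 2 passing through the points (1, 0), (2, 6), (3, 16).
2*x**2 - 2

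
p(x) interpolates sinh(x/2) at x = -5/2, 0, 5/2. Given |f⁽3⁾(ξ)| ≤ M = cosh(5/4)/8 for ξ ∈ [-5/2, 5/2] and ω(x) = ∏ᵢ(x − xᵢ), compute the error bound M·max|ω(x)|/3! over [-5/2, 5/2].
125*sqrt(3)*cosh(5/4)/1728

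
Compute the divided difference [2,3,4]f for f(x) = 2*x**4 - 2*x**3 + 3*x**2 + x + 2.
95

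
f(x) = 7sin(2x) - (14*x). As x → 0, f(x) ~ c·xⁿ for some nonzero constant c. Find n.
3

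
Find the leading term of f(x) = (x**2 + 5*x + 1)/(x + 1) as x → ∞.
x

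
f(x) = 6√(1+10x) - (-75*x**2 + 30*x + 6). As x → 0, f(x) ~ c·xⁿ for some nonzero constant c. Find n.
3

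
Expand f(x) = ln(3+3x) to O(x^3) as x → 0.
log(3) + x - x**2/2 + O(x**3)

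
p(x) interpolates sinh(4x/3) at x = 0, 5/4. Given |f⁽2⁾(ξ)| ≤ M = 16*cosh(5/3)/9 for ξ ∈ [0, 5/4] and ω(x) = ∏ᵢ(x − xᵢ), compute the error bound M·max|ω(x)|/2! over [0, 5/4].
25*cosh(5/3)/72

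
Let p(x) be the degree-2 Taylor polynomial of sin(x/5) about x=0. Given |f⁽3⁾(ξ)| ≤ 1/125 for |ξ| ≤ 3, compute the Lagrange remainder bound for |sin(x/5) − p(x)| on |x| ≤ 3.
9/250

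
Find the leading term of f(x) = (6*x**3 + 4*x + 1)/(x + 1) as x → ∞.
6*x**2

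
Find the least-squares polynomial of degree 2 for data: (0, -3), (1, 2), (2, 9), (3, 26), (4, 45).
-97/35 + (8/7)x + (19/7)x²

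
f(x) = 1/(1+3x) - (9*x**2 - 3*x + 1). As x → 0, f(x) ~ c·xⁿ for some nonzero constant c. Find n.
3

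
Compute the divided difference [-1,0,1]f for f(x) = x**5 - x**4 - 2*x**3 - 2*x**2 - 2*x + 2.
-3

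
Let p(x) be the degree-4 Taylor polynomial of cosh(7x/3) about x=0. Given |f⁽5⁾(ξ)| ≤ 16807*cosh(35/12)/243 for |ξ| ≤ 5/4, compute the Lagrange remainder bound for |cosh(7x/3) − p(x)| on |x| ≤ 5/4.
10504375*cosh(35/12)/5971968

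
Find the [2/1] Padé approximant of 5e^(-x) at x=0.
(5*x**2/6 - 10*x/3 + 5)/(x/3 + 1)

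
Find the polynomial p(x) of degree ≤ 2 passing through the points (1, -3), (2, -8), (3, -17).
-2*x**2 + x - 2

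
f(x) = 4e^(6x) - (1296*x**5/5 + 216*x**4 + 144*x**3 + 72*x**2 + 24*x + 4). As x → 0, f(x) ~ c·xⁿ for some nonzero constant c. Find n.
6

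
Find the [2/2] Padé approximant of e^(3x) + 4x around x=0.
(39*x**2/20 + 67*x/10 + 1)/(-9*x**2/20 - 3*x/10 + 1)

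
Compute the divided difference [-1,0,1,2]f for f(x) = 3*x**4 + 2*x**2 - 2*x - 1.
6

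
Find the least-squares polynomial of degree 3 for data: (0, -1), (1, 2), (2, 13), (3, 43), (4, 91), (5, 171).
-1 + (13/42)x + (39/28)x² + (13/12)x³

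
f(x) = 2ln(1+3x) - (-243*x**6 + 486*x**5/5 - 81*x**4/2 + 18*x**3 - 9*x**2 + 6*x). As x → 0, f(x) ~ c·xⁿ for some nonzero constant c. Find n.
7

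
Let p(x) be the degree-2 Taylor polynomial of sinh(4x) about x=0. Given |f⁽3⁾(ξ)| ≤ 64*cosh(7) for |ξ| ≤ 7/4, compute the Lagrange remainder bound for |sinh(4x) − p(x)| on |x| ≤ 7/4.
343*cosh(7)/6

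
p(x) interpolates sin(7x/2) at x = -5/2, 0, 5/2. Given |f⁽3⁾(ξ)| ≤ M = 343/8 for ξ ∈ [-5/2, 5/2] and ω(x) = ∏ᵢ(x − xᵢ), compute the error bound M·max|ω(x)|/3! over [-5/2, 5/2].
42875*sqrt(3)/1728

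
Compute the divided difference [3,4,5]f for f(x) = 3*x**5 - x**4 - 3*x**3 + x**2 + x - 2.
1848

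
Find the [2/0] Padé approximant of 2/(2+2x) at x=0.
x**2 - x + 1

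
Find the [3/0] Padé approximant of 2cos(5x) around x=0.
2 - 25*x**2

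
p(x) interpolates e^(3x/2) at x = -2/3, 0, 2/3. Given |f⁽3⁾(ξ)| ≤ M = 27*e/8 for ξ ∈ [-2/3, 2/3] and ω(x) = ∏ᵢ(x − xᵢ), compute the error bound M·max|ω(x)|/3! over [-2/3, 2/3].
sqrt(3)*e/27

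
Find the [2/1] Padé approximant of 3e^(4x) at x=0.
(8*x**2 + 8*x + 3)/(1 - 4*x/3)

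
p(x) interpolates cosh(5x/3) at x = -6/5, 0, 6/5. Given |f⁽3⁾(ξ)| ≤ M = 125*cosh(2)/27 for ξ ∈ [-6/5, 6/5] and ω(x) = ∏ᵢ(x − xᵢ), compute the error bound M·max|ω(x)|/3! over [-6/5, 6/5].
8*sqrt(3)*cosh(2)/27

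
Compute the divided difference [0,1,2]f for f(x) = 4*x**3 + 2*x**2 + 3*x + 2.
14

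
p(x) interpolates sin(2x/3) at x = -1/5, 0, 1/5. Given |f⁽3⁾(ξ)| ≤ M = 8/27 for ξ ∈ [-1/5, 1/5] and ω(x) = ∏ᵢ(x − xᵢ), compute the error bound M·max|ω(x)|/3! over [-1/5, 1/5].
8*sqrt(3)/91125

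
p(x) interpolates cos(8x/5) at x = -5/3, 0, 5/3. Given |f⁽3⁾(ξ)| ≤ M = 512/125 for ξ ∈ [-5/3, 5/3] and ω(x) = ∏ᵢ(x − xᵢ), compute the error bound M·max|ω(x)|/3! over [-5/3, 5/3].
512*sqrt(3)/729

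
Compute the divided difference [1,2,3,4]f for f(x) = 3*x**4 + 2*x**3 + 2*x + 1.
32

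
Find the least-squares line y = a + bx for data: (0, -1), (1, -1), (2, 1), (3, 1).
a = -6/5, b = 4/5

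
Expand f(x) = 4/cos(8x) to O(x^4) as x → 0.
4 + 128*x**2 + O(x**4)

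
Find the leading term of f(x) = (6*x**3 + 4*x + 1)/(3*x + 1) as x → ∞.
2*x**2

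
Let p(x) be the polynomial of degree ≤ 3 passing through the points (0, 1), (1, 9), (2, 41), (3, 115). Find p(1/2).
25/8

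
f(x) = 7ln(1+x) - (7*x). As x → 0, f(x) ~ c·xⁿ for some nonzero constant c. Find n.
2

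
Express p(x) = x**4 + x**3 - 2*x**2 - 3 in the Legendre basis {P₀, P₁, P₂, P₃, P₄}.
(-52/15)P₀ + (3/5)P₁ + (-16/21)P₂ + (2/5)P₃ + (8/35)P₄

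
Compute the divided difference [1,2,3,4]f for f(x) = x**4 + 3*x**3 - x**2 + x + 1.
13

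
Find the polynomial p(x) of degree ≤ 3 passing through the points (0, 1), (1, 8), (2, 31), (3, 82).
2*x**3 + 2*x**2 + 3*x + 1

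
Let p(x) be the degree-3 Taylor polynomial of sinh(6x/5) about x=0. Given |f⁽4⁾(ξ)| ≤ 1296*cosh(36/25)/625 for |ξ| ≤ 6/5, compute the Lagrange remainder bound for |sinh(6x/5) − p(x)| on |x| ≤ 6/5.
69984*cosh(36/25)/390625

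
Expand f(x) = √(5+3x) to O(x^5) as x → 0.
sqrt(5) + 3*sqrt(5)*x/10 - 9*sqrt(5)*x**2/200 + 27*sqrt(5)*x**3/2000 - 81*sqrt(5)*x**4/16000 + O(x**5)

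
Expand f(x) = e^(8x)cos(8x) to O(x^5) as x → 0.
1 + 8*x - 512*x**3/3 - 2048*x**4/3 + O(x**5)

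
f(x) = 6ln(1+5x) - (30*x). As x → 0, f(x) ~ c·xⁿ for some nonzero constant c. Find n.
2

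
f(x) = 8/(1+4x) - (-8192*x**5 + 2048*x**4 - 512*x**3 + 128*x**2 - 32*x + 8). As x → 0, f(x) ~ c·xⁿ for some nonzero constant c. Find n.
6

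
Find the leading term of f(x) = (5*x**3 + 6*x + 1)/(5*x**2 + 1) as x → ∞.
x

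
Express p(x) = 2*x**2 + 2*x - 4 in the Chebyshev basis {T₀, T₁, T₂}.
(-3)T₀ + (2)T₁ + T₂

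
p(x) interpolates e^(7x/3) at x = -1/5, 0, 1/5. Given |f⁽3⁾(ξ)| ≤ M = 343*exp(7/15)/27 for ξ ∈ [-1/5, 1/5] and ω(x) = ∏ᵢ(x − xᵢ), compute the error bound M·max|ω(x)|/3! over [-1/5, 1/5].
343*sqrt(3)*exp(7/15)/91125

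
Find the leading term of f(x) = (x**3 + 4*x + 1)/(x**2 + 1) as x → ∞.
x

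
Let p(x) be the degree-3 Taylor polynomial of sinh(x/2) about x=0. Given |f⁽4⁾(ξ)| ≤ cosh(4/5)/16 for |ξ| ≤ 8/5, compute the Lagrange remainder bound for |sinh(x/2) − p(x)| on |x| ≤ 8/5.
32*cosh(4/5)/1875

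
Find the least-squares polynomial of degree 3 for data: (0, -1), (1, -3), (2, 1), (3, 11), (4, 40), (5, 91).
-151/126 + (-41/108)x + (-110/63)x² + (119/108)x³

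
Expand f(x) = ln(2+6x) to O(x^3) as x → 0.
log(2) + 3*x - 9*x**2/2 + O(x**3)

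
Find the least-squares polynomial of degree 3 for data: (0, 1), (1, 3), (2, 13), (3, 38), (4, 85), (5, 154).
11/9 + (-107/54)x + (83/36)x² + (91/108)x³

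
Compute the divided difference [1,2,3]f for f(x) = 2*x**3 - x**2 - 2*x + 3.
11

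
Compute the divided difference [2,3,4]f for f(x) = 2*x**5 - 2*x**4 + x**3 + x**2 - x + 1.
470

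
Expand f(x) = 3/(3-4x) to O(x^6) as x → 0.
1 + 4*x/3 + 16*x**2/9 + 64*x**3/27 + 256*x**4/81 + 1024*x**5/243 + O(x**6)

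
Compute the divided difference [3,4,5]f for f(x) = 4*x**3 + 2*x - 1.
48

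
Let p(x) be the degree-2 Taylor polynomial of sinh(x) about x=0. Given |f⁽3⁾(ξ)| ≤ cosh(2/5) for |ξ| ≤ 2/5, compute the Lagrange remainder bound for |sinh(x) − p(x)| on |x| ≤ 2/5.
4*cosh(2/5)/375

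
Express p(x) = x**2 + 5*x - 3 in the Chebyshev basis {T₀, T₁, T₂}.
(-5/2)T₀ + (5)T₁ + (1/2)T₂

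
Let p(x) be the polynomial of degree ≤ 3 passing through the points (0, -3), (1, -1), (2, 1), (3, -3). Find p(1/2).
-19/8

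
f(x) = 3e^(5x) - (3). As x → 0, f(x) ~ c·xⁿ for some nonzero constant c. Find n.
1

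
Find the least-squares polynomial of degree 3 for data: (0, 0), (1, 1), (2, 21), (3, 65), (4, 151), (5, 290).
-37/126 + (-923/756)x + (373/252)x² + (56/27)x³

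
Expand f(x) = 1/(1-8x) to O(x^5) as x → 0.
1 + 8*x + 64*x**2 + 512*x**3 + 4096*x**4 + O(x**5)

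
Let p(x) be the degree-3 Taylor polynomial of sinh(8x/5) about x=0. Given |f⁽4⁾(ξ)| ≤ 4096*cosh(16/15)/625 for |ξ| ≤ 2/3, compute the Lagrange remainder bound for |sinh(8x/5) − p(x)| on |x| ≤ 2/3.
8192*cosh(16/15)/151875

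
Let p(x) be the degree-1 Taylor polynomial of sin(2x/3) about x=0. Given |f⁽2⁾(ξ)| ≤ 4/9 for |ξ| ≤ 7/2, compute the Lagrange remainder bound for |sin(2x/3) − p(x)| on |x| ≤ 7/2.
49/18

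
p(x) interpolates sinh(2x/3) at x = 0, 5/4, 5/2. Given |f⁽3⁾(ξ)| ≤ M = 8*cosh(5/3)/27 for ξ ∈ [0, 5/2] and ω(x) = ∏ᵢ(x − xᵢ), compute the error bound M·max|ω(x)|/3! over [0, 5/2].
125*sqrt(3)*cosh(5/3)/5832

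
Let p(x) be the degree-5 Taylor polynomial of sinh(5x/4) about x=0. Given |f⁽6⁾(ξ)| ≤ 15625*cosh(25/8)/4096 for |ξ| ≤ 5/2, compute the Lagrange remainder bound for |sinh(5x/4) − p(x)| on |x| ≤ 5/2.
48828125*cosh(25/8)/37748736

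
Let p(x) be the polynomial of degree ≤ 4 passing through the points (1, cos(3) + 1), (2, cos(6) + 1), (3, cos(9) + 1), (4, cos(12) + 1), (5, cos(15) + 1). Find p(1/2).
-105*cos(6)/32 + 189*cos(9)/64 + 315*cos(3)/128 - 45*cos(12)/32 + 35*cos(15)/128 + 1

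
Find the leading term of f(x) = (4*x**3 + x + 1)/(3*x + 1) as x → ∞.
4*x**2/3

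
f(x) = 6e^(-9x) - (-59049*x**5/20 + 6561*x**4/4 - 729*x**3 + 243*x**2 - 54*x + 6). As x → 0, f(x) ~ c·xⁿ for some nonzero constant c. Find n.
6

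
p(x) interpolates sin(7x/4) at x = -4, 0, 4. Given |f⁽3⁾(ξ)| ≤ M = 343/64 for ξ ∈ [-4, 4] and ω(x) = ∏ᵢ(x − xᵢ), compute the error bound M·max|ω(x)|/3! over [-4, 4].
343*sqrt(3)/27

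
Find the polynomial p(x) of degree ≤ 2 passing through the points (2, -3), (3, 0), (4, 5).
x**2 - 2*x - 3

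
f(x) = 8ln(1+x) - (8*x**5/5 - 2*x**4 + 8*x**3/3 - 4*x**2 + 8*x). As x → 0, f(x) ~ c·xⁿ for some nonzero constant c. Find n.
6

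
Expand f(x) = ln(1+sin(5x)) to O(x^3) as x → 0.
5*x - 25*x**2/2 + O(x**3)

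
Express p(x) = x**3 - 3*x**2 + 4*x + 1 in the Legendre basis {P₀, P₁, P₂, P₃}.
(23/5)P₁ + (-2)P₂ + (2/5)P₃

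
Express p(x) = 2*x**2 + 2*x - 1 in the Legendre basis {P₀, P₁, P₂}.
(-1/3)P₀ + (2)P₁ + (4/3)P₂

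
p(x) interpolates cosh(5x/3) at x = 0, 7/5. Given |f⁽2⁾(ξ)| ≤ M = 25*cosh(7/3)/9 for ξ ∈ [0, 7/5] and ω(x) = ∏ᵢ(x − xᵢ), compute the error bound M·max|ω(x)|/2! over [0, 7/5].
49*cosh(7/3)/72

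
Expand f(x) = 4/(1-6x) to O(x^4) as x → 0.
4 + 24*x + 144*x**2 + 864*x**3 + O(x**4)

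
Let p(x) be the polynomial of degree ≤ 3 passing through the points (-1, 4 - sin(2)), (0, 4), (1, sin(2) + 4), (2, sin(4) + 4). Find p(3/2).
5*sin(4)/16 + 7*sin(2)/8 + 4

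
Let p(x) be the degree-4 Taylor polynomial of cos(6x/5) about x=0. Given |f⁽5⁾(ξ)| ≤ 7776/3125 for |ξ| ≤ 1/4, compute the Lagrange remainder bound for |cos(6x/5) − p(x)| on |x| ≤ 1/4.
81/4000000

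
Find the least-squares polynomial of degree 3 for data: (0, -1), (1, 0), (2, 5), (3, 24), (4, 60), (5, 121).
-37/42 + (-71/252)x + (-29/84)x² + (19/18)x³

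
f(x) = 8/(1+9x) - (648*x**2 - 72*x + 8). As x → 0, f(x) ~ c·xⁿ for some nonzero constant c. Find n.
3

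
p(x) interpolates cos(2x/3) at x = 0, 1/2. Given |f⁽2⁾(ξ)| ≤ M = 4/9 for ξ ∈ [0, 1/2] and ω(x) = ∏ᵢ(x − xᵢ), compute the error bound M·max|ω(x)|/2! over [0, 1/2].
1/72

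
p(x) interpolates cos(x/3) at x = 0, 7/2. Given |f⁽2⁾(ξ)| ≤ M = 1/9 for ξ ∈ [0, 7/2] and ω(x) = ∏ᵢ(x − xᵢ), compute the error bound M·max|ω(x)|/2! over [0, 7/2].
49/288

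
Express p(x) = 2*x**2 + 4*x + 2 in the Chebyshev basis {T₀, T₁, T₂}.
(3)T₀ + (4)T₁ + T₂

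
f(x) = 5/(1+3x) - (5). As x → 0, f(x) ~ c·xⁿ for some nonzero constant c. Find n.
1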